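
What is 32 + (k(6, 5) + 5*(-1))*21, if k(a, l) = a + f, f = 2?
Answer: 95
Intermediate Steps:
k(a, l) = 2 + a (k(a, l) = a + 2 = 2 + a)
32 + (k(6, 5) + 5*(-1))*21 = 32 + ((2 + 6) + 5*(-1))*21 = 32 + (8 - 5)*21 = 32 + 3*21 = 32 + 63 = 95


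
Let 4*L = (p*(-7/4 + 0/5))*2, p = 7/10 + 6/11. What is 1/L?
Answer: -880/959 ≈ -0.91762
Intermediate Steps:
p = 137/110 (p = 7*(⅒) + 6*(1/11) = 7/10 + 6/11 = 137/110 ≈ 1.2455)
L = -959/880 (L = ((137*(-7/4 + 0/5)/110)*2)/4 = ((137*(-7*¼ + 0*(⅕))/110)*2)/4 = ((137*(-7/4 + 0)/110)*2)/4 = (((137/110)*(-7/4))*2)/4 = (-959/440*2)/4 = (¼)*(-959/220) = -959/880 ≈ -1.0898)
1/L = 1/(-959/880) = -880/959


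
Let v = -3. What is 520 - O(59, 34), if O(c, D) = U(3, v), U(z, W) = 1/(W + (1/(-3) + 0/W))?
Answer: 5203/10 ≈ 520.30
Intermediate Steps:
U(z, W) = 1/(-1/3 + W) (U(z, W) = 1/(W + (1*(-1/3) + 0)) = 1/(W + (-1/3 + 0)) = 1/(W - 1/3) = 1/(-1/3 + W))
O(c, D) = -3/10 (O(c, D) = 3/(-1 + 3*(-3)) = 3/(-1 - 9) = 3/(-10) = 3*(-1/10) = -3/10)
520 - O(59, 34) = 520 - 1*(-3/10) = 520 + 3/10 = 5203/10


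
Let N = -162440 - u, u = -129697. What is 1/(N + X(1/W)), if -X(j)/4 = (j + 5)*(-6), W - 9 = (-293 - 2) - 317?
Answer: -201/6557231 ≈ -3.0653e-5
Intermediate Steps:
W = -603 (W = 9 + ((-293 - 2) - 317) = 9 + (-295 - 317) = 9 - 612 = -603)
X(j) = 120 + 24*j (X(j) = -4*(j + 5)*(-6) = -4*(5 + j)*(-6) = -4*(-30 - 6*j) = 120 + 24*j)
N = -32743 (N = -162440 - 1*(-129697) = -162440 + 129697 = -32743)
1/(N + X(1/W)) = 1/(-32743 + (120 + 24/(-603))) = 1/(-32743 + (120 + 24*(-1/603))) = 1/(-32743 + (120 - 8/201)) = 1/(-32743 + 24112/201) = 1/(-6557231/201) = -201/6557231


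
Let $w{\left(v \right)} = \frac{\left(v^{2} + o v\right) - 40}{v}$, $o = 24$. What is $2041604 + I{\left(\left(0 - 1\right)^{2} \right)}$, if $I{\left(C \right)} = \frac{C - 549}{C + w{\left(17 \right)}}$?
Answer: $\frac{688015890}{337} \approx 2.0416 \cdot 10^{6}$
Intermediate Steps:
$w{\left(v \right)} = \frac{-40 + v^{2} + 24 v}{v}$ ($w{\left(v \right)} = \frac{\left(v^{2} + 24 v\right) - 40}{v} = \frac{-40 + v^{2} + 24 v}{v}$)
$I{\left(C \right)} = \frac{-549 + C}{\frac{657}{17} + C}$ ($I{\left(C \right)} = \frac{C - 549}{C + \left(24 + 17 - \frac{40}{17}\right)} = \frac{-549 + C}{C + \left(24 + 17 - \frac{40}{17}\right)} = \frac{-549 + C}{C + \frac{657}{17}} = \frac{-549 + C}{\frac{657}{17} + C}$)
$2041604 + I{\left(\left(0 - 1\right)^{2} \right)} = 2041604 + \frac{17 \left(-549 + \left(0 - 1\right)^{2}\right)}{657 + 17 \left(0 - 1\right)^{2}} = 2041604 + \frac{17 \left(-549 + \left(-1\right)^{2}\right)}{657 + 17 \left(-1\right)^{2}} = 2041604 + \frac{17 \left(-549 + 1\right)}{657 + 17 \cdot 1} = 2041604 + 17 \frac{1}{657 + 17} \left(-548\right) = 2041604 + 17 \cdot \frac{1}{674} \left(-548\right) = 2041604 - \frac{4658}{337} = \frac{688015890}{337}$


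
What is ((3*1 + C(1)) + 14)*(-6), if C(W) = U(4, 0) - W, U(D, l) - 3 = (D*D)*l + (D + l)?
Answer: -138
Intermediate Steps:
U(D, l) = 3 + D + l + l*D² (U(D, l) = 3 + ((D*D)*l + (D + l)) = 3 + (D²*l + (D + l)) = 3 + (l*D² + (D + l)) = 3 + (D + l + l*D²) = 3 + D + l + l*D²)
C(W) = 7 - W (C(W) = (3 + 4 + 0 + 0*4²) - W = (3 + 4 + 0 + 0*16) - W = (3 + 4 + 0 + 0) - W = 7 - W)
((3*1 + C(1)) + 14)*(-6) = ((3*1 + (7 - 1*1)) + 14)*(-6) = ((3 + (7 - 1)) + 14)*(-6) = ((3 + 6) + 14)*(-6) = (9 + 14)*(-6) = 23*(-6) = -138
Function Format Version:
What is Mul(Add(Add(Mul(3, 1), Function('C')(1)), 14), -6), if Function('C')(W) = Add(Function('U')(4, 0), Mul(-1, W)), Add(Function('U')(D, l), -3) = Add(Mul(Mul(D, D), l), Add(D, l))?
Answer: -138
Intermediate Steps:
Function('U')(D, l) = Add(3, D, l, Mul(l, Pow(D, 2))) (Function('U')(D, l) = Add(3, Add(Mul(Mul(D, D), l), Add(D, l))) = Add(3, Add(Mul(Pow(D, 2), l), Add(D, l))) = Add(3, Add(Mul(l, Pow(D, 2)), Add(D, l))) = Add(3, Add(D, l, Mul(l, Pow(D, 2)))) = Add(3, D, l, Mul(l, Pow(D, 2))))
Function('C')(W) = Add(7, Mul(-1, W)) (Function('C')(W) = Add(Add(3, 4, 0, Mul(0, Pow(4, 2))), Mul(-1, W)) = Add(Add(3, 4, 0, Mul(0, 16)), Mul(-1, W)) = Add(Add(3, 4, 0, 0), Mul(-1, W)) = Add(7, Mul(-1, W)))
Mul(Add(Add(Mul(3, 1), Function('C')(1)), 14), -6) = Mul(Add(Add(Mul(3, 1), Add(7, Mul(-1, 1))), 14), -6) = Mul(Add(Add(3, Add(7, -1)), 14), -6) = Mul(Add(Add(3, 6), 14), -6) = Mul(Add(9, 14), -6) = Mul(23, -6) = -138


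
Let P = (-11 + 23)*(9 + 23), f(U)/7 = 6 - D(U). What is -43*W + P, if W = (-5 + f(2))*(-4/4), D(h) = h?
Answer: 1373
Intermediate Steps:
f(U) = 42 - 7*U (f(U) = 7*(6 - U) = 42 - 7*U)
P = 384 (P = 12*32 = 384)
W = -23 (W = (-5 + (42 - 7*2))*(-4/4) = (-5 + (42 - 14))*(-4*¼) = (-5 + 28)*(-1) = 23*(-1) = -23)
-43*W + P = -43*(-23) + 384 = 989 + 384 = 1373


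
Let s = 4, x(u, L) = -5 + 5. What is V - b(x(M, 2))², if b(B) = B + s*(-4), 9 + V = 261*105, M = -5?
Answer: 27140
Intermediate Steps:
x(u, L) = 0
V = 27396 (V = -9 + 261*105 = -9 + 27405 = 27396)
b(B) = -16 + B (b(B) = B + 4*(-4) = B - 16 = -16 + B)
V - b(x(M, 2))² = 27396 - (-16 + 0)² = 27396 - 1*(-16)² = 27396 - 1*256 = 27396 - 256 = 27140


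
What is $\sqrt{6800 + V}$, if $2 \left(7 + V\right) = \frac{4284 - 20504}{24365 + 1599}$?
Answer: $\frac{\sqrt{1144787434922}}{12982} \approx 82.418$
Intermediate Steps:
$V = - \frac{94929}{12982}$ ($V = -7 + \frac{\left(4284 - 20504\right) \frac{1}{24365 + 1599}}{2} = -7 + \frac{\left(-16220\right) \frac{1}{25964}}{2} = -7 + \frac{1}{2} \left(- \frac{4055}{6491}\right) = -7 - \frac{4055}{12982} = - \frac{94929}{12982} \approx -7.3124$)
$\sqrt{6800 + V} = \sqrt{6800 - \frac{94929}{12982}} = \sqrt{\frac{88182671}{12982}} = \frac{\sqrt{1144787434922}}{12982}$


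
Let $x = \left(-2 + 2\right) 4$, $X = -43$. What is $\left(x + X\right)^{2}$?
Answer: $1849$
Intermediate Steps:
$x = 0$ ($x = 0 \cdot 4 = 0$)
$\left(x + X\right)^{2} = \left(0 - 43\right)^{2} = \left(-43\right)^{2} = 1849$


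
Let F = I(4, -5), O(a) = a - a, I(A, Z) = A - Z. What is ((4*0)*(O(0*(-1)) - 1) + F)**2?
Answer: 81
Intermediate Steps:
O(a) = 0
F = 9 (F = 4 - 1*(-5) = 4 + 5 = 9)
((4*0)*(O(0*(-1)) - 1) + F)**2 = ((4*0)*(0 - 1) + 9)**2 = (0*(-1) + 9)**2 = (0 + 9)**2 = 9**2 = 81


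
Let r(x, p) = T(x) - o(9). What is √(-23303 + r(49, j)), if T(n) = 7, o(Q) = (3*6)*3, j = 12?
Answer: 5*I*√934 ≈ 152.81*I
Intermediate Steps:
o(Q) = 54 (o(Q) = 18*3 = 54)
r(x, p) = -47 (r(x, p) = 7 - 1*54 = 7 - 54 = -47)
√(-23303 + r(49, j)) = √(-23303 - 47) = √(-23350) = 5*I*√934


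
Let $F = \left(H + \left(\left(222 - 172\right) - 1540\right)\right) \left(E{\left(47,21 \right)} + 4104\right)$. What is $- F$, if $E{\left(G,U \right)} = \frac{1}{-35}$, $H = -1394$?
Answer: $\frac{59179268}{5} \approx 1.1836 \cdot 10^{7}$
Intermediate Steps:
$E{\left(G,U \right)} = - \frac{1}{35}$
$F = - \frac{59179268}{5}$ ($F = \left(-1394 + \left(\left(222 - 172\right) - 1540\right)\right) \left(- \frac{1}{35} + 4104\right) = \left(-1394 + \left(50 - 1540\right)\right) \frac{143639}{35} = \left(-1394 - 1490\right) \frac{143639}{35} = \left(-2884\right) \frac{143639}{35} = - \frac{59179268}{5} \approx -1.1836 \cdot 10^{7}$)
$- F = \left(-1\right) \left(- \frac{59179268}{5}\right) = \frac{59179268}{5}$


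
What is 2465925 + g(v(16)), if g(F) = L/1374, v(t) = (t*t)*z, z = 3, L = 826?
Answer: 1694090888/687 ≈ 2.4659e+6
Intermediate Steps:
v(t) = 3*t**2 (v(t) = (t*t)*3 = t**2*3 = 3*t**2)
g(F) = 413/687 (g(F) = 826/1374 = 826*(1/1374) = 413/687)
2465925 + g(v(16)) = 2465925 + 413/687 = 1694090888/687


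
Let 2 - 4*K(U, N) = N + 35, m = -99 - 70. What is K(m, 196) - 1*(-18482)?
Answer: 73699/4 ≈ 18425.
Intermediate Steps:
m = -169
K(U, N) = -33/4 - N/4 (K(U, N) = ½ - (N + 35)/4 = ½ - (35 + N)/4 = ½ + (-35/4 - N/4) = -33/4 - N/4)
K(m, 196) - 1*(-18482) = (-33/4 - ¼*196) - 1*(-18482) = (-33/4 - 49) + 18482 = -229/4 + 18482 = 73699/4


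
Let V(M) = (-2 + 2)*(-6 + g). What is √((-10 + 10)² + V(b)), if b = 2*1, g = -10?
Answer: 0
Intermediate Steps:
b = 2
V(M) = 0 (V(M) = (-2 + 2)*(-6 - 10) = 0*(-16) = 0)
√((-10 + 10)² + V(b)) = √((-10 + 10)² + 0) = √(0² + 0) = √(0 + 0) = √0 = 0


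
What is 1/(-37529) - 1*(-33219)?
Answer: 1246675850/37529 ≈ 33219.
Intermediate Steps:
1/(-37529) - 1*(-33219) = -1/37529 + 33219 = 1246675850/37529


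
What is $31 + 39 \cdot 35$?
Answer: $1396$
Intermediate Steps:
$31 + 39 \cdot 35 = 31 + 1365 = 1396$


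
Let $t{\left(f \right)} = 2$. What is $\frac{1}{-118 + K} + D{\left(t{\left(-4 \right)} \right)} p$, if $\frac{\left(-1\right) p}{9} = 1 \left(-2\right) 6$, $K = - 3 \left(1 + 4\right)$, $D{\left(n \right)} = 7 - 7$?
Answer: $- \frac{1}{133} \approx -0.0075188$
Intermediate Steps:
$D{\left(n \right)} = 0$ ($D{\left(n \right)} = 7 - 7 = 0$)
$K = -15$ ($K = \left(-3\right) 5 = -15$)
$p = 108$ ($p = - 9 \cdot 1 \left(-2\right) 6 = - 9 \left(\left(-2\right) 6\right) = \left(-9\right) \left(-12\right) = 108$)
$\frac{1}{-118 + K} + D{\left(t{\left(-4 \right)} \right)} p = \frac{1}{-118 - 15} + 0 \cdot 108 = \frac{1}{-133} + 0 = - \frac{1}{133} + 0 = - \frac{1}{133}$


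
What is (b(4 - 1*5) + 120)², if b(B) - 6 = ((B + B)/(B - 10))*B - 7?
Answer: 1708249/121 ≈ 14118.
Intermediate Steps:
b(B) = -1 + 2*B²/(-10 + B) (b(B) = 6 + (((B + B)/(B - 10))*B - 7) = 6 + (((2*B)/(-10 + B))*B - 7) = 6 + ((2*B/(-10 + B))*B - 7) = 6 + (2*B²/(-10 + B) - 7) = 6 + (-7 + 2*B²/(-10 + B)) = -1 + 2*B²/(-10 + B))
(b(4 - 1*5) + 120)² = ((10 - (4 - 1*5) + 2*(4 - 1*5)²)/(-10 + (4 - 1*5)) + 120)² = ((10 - (4 - 5) + 2*(4 - 5)²)/(-10 + (4 - 5)) + 120)² = ((10 - 1*(-1) + 2*(-1)²)/(-10 - 1) + 120)² = ((10 + 1 + 2*1)/(-11) + 120)² = (-(10 + 1 + 2)/11 + 120)² = (-1/11*13 + 120)² = (-13/11 + 120)² = (1307/11)² = 1708249/121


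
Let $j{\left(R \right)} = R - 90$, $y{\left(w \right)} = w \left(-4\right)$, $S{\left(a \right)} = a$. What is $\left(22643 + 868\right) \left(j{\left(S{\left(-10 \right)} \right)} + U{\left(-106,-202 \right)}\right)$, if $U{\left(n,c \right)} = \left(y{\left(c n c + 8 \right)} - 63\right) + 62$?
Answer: $406758238893$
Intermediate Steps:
$y{\left(w \right)} = - 4 w$
$j{\left(R \right)} = -90 + R$
$U{\left(n,c \right)} = -33 - 4 n c^{2}$ ($U{\left(n,c \right)} = \left(- 4 \left(c n c + 8\right) - 63\right) + 62 = \left(- 4 \left(n c^{2} + 8\right) - 63\right) + 62 = \left(- 4 \left(8 + n c^{2}\right) - 63\right) + 62 = \left(\left(-32 - 4 n c^{2}\right) - 63\right) + 62 = \left(-95 - 4 n c^{2}\right) + 62 = -33 - 4 n c^{2}$)
$\left(22643 + 868\right) \left(j{\left(S{\left(-10 \right)} \right)} + U{\left(-106,-202 \right)}\right) = \left(22643 + 868\right) \left(\left(-90 - 10\right) - \left(33 - 424 \left(-202\right)^{2}\right)\right) = 23511 \left(-100 - \left(33 - 17300896\right)\right) = 23511 \left(-100 + \left(-33 + 17300896\right)\right) = 23511 \left(-100 + 17300863\right) = 23511 \cdot 17300763 = 406758238893$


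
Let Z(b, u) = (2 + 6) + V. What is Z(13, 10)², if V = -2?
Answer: 36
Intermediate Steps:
Z(b, u) = 6 (Z(b, u) = (2 + 6) - 2 = 8 - 2 = 6)
Z(13, 10)² = 6² = 36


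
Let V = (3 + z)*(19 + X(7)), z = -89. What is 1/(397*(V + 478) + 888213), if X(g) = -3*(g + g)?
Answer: 1/1863245 ≈ 5.3670e-7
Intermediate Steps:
X(g) = -6*g
V = 1978 (V = (3 - 89)*(19 - 6*7) = -86*(19 - 42) = -86*(-23) = 1978)
1/(397*(V + 478) + 888213) = 1/(397*(1978 + 478) + 888213) = 1/(397*2456 + 888213) = 1/(975032 + 888213) = 1/1863245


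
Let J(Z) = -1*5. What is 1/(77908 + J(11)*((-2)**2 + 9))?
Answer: 1/77843 ≈ 1.2846e-5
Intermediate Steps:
J(Z) = -5
1/(77908 + J(11)*((-2)**2 + 9)) = 1/(77908 - 5*((-2)**2 + 9)) = 1/(77908 - 5*(4 + 9)) = 1/(77908 - 5*13) = 1/(77908 - 65) = 1/77843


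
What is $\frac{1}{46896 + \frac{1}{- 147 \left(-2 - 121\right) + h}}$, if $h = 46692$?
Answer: $\frac{64773}{3037594609} \approx 2.1324 \cdot 10^{-5}$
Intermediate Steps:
$\frac{1}{46896 + \frac{1}{- 147 \left(-2 - 121\right) + h}} = \frac{1}{46896 + \frac{1}{- 147 \left(-2 - 121\right) + 46692}} = \frac{1}{46896 + \frac{1}{\left(-147\right) \left(-123\right) + 46692}} = \frac{1}{46896 + \frac{1}{18081 + 46692}} = \frac{1}{46896 + \frac{1}{64773}} = \frac{1}{\frac{3037594609}{64773}} = \frac{64773}{3037594609}$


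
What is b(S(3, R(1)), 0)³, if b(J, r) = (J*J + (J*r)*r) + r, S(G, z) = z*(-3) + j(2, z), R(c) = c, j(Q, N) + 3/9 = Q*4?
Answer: 7529536/729 ≈ 10329.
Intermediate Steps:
j(Q, N) = -⅓ + 4*Q (j(Q, N) = -⅓ + Q*4 = -⅓ + 4*Q)
S(G, z) = 23/3 - 3*z (S(G, z) = z*(-3) + (-⅓ + 4*2) = -3*z + (-⅓ + 8) = -3*z + 23/3 = 23/3 - 3*z)
b(J, r) = r + J² + J*r² (b(J, r) = (J² + J*r²) + r = r + J² + J*r²)
b(S(3, R(1)), 0)³ = (0 + (23/3 - 3*1)² + (23/3 - 3*1)*0²)³ = (0 + (23/3 - 3)² + (23/3 - 3)*0)³ = (0 + (14/3)² + (14/3)*0)³ = (0 + 196/9 + 0)³ = (196/9)³ = 7529536/729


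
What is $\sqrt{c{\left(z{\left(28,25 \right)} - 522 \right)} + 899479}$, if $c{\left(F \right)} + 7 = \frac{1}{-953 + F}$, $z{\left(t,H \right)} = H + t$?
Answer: $\frac{\sqrt{202089770914}}{474} \approx 948.41$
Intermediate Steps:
$c{\left(F \right)} = -7 + \frac{1}{-953 + F}$
$\sqrt{c{\left(z{\left(28,25 \right)} - 522 \right)} + 899479} = \sqrt{\frac{6672 - 7 \left(\left(25 + 28\right) - 522\right)}{-953 + \left(\left(25 + 28\right) - 522\right)} + 899479} = \sqrt{\frac{6672 - 7 \left(53 - 522\right)}{-953 + \left(53 - 522\right)} + 899479} = \sqrt{\frac{6672 - -3283}{-953 - 469} + 899479} = \sqrt{\frac{6672 + 3283}{-1422} + 899479} = \sqrt{\left(- \frac{1}{1422}\right) 9955 + 899479} = \sqrt{- \frac{9955}{1422} + 899479} = \sqrt{\frac{1279049183}{1422}} = \frac{\sqrt{202089770914}}{474}$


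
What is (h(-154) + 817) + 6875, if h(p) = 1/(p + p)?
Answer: 2369135/308 ≈ 7692.0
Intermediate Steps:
h(p) = 1/(2*p)
(h(-154) + 817) + 6875 = ((½)/(-154) + 817) + 6875 = ((½)*(-1/154) + 817) + 6875 = (-1/308 + 817) + 6875 = 251635/308 + 6875 = 2369135/308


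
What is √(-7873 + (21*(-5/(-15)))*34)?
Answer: I*√7635 ≈ 87.379*I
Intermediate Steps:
√(-7873 + (21*(-5/(-15)))*34) = √(-7873 + (21*(-5*(-1/15)))*34) = √(-7873 + (21*(⅓))*34) = √(-7873 + 7*34) = √(-7873 + 238) = √(-7635) = I*√7635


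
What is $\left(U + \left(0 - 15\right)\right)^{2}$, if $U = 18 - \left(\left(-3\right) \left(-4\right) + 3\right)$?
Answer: $144$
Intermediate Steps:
$U = 3$ ($U = 18 - \left(12 + 3\right) = 18 - 15 = 3$)
$\left(U + \left(0 - 15\right)\right)^{2} = \left(3 + \left(0 - 15\right)\right)^{2} = \left(3 - 15\right)^{2} = \left(-12\right)^{2} = 144$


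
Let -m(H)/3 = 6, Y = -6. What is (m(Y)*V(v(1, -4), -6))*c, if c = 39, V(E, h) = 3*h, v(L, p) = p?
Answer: 12636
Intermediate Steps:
m(H) = -18 (m(H) = -3*6 = -18)
(m(Y)*V(v(1, -4), -6))*c = -54*(-6)*39 = -18*(-18)*39 = 324*39 = 12636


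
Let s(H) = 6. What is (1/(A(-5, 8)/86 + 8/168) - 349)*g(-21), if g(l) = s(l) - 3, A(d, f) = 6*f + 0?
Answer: -570000/547 ≈ -1042.0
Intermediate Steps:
A(d, f) = 6*f
g(l) = 3 (g(l) = 6 - 3 = 3)
(1/(A(-5, 8)/86 + 8/168) - 349)*g(-21) = (1/((6*8)/86 + 8/168) - 349)*3 = (1/(48*(1/86) + 8*(1/168)) - 349)*3 = (1/(24/43 + 1/21) - 349)*3 = (1/(547/903) - 349)*3 = (903/547 - 349)*3 = -190000/547*3 = -570000/547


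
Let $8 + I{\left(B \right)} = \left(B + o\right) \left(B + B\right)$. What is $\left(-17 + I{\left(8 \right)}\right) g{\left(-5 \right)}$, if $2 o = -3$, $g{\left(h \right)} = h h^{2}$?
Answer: $-9875$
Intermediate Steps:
$g{\left(h \right)} = h^{3}$
$o = - \frac{3}{2}$ ($o = \frac{1}{2} \left(-3\right) = - \frac{3}{2} \approx -1.5$)
$I{\left(B \right)} = -8 + 2 B \left(- \frac{3}{2} + B\right)$ ($I{\left(B \right)} = -8 + \left(B - \frac{3}{2}\right) \left(B + B\right) = -8 + \left(- \frac{3}{2} + B\right) 2 B = -8 + 2 B \left(- \frac{3}{2} + B\right)$)
$\left(-17 + I{\left(8 \right)}\right) g{\left(-5 \right)} = \left(-17 - \left(32 - 128\right)\right) \left(-5\right)^{3} = \left(-17 - -96\right) \left(-125\right) = \left(-17 + 96\right) \left(-125\right) = 79 \left(-125\right) = -9875$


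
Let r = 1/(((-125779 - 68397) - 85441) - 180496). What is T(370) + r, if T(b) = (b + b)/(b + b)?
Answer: 460112/460113 ≈ 1.0000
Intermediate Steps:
T(b) = 1 (T(b) = (2*b)/((2*b)) = (2*b)*(1/(2*b)) = 1)
r = -1/460113 (r = 1/((-194176 - 85441) - 180496) = 1/(-279617 - 180496) = 1/(-460113) = -1/460113 ≈ -2.1734e-6)
T(370) + r = 1 - 1/460113 = 460112/460113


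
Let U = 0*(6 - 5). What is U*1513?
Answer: 0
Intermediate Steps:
U = 0 (U = 0*1 = 0)
U*1513 = 0*1513 = 0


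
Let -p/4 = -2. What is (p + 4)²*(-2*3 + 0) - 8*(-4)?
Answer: -832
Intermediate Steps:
p = 8 (p = -4*(-2) = 8)
(p + 4)²*(-2*3 + 0) - 8*(-4) = (8 + 4)²*(-2*3 + 0) - 8*(-4) = 12²*(-6 + 0) + 32 = 144*(-6) + 32 = -864 + 32 = -832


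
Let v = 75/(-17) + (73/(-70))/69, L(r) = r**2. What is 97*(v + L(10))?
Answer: 761208373/82110 ≈ 9270.6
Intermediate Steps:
v = -363491/82110 (v = 75*(-1/17) + (73*(-1/70))*(1/69) = -75/17 - 73/70*1/69 = -75/17 - 73/4830 = -363491/82110 ≈ -4.4269)
97*(v + L(10)) = 97*(-363491/82110 + 10**2) = 97*(-363491/82110 + 100) = 97*(7847509/82110) = 761208373/82110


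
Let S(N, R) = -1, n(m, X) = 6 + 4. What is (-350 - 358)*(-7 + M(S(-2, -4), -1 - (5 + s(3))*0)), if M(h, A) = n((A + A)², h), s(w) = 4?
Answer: -2124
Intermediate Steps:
n(m, X) = 10
M(h, A) = 10
(-350 - 358)*(-7 + M(S(-2, -4), -1 - (5 + s(3))*0)) = (-350 - 358)*(-7 + 10) = -708*3 = -2124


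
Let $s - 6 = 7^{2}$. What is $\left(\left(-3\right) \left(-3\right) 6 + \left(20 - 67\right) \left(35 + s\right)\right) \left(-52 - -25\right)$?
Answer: $112752$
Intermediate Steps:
$s = 55$ ($s = 6 + 7^{2} = 6 + 49 = 55$)
$\left(\left(-3\right) \left(-3\right) 6 + \left(20 - 67\right) \left(35 + s\right)\right) \left(-52 - -25\right) = \left(\left(-3\right) \left(-3\right) 6 + \left(20 - 67\right) \left(35 + 55\right)\right) \left(-52 - -25\right) = \left(9 \cdot 6 - 4230\right) \left(-52 + 25\right) = \left(54 - 4230\right) \left(-27\right) = \left(-4176\right) \left(-27\right) = 112752$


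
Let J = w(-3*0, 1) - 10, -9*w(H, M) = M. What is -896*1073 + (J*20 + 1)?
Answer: -8654483/9 ≈ -9.6161e+5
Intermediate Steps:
w(H, M) = -M/9
J = -91/9 (J = -⅑*1 - 10 = -⅑ - 10 = -91/9 ≈ -10.111)
-896*1073 + (J*20 + 1) = -896*1073 + (-91/9*20 + 1) = -961408 + (-1820/9 + 1) = -961408 - 1811/9 = -8654483/9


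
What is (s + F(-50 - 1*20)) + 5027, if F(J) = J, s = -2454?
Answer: 2503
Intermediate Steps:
(s + F(-50 - 1*20)) + 5027 = (-2454 + (-50 - 1*20)) + 5027 = (-2454 + (-50 - 20)) + 5027 = (-2454 - 70) + 5027 = -2524 + 5027 = 2503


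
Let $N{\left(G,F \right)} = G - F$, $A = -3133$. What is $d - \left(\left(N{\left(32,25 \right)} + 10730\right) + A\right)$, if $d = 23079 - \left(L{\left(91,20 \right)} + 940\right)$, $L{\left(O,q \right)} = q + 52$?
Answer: $14463$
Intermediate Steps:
$L{\left(O,q \right)} = 52 + q$
$d = 22067$ ($d = 23079 - \left(\left(52 + 20\right) + 940\right) = 23079 - \left(72 + 940\right) = 23079 - 1012 = 22067$)
$d - \left(\left(N{\left(32,25 \right)} + 10730\right) + A\right) = 22067 - \left(\left(\left(32 - 25\right) + 10730\right) - 3133\right) = 22067 - \left(\left(7 + 10730\right) - 3133\right) = 22067 - \left(10737 - 3133\right) = 22067 - 7604 = 14463$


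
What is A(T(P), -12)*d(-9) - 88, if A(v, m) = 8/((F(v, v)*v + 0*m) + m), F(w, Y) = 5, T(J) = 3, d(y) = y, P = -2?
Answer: -112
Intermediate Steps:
A(v, m) = 8/(m + 5*v) (A(v, m) = 8/((5*v + 0*m) + m) = 8/((5*v + 0) + m) = 8/(5*v + m) = 8/(m + 5*v))
A(T(P), -12)*d(-9) - 88 = (8/(-12 + 5*3))*(-9) - 88 = (8/(-12 + 15))*(-9) - 88 = (8/3)*(-9) - 88 = -24 - 88 = -112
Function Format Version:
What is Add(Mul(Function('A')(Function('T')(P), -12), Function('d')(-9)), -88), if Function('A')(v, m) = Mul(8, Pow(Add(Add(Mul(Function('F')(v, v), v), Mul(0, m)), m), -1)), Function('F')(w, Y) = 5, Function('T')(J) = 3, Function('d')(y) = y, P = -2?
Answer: -112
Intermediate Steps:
Function('A')(v, m) = Mul(8, Pow(Add(m, Mul(5, v)), -1)) (Function('A')(v, m) = Mul(8, Pow(Add(Add(Mul(5, v), Mul(0, m)), m), -1)) = Mul(8, Pow(Add(Add(Mul(5, v), 0), m), -1)) = Mul(8, Pow(Add(Mul(5, v), m), -1)) = Mul(8, Pow(Add(m, Mul(5, v)), -1)))
Add(Mul(Function('A')(Function('T')(P), -12), Function('d')(-9)), -88) = Add(Mul(Mul(8, Pow(Add(-12, Mul(5, 3)), -1)), -9), -88) = Add(Mul(Mul(8, Pow(Add(-12, 15), -1)), -9), -88) = Add(Mul(Mul(8, Pow(3, -1)), -9), -88) = Add(Mul(Mul(8, Rational(1, 3)), -9), -88) = Add(Mul(Rational(8, 3), -9), -88) = Add(-24, -88) = -112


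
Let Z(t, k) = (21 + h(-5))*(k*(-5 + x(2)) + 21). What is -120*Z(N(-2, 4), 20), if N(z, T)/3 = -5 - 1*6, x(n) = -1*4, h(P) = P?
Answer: 305280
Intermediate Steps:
x(n) = -4
N(z, T) = -33 (N(z, T) = 3*(-5 - 1*6) = 3*(-5 - 6) = 3*(-11) = -33)
Z(t, k) = 336 - 144*k (Z(t, k) = (21 - 5)*(k*(-5 - 4) + 21) = 16*(k*(-9) + 21) = 16*(-9*k + 21) = 16*(21 - 9*k) = 336 - 144*k)
-120*Z(N(-2, 4), 20) = -120*(336 - 144*20) = -120*(336 - 2880) = -120*(-2544) = 305280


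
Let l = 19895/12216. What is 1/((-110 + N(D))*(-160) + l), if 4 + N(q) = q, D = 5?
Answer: 12216/213066935 ≈ 5.7334e-5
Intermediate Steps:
N(q) = -4 + q
l = 19895/12216 (l = 19895*(1/12216) = 19895/12216 ≈ 1.6286)
1/((-110 + N(D))*(-160) + l) = 1/((-110 + (-4 + 5))*(-160) + 19895/12216) = 1/((-110 + 1)*(-160) + 19895/12216) = 1/(-109*(-160) + 19895/12216) = 1/(17440 + 19895/12216) = 1/(213066935/12216) = 12216/213066935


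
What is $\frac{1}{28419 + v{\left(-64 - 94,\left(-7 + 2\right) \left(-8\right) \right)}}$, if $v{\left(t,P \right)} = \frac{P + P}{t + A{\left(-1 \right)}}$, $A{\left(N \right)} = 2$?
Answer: $\frac{39}{1108321} \approx 3.5188 \cdot 10^{-5}$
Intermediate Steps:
$v{\left(t,P \right)} = \frac{2 P}{2 + t}$ ($v{\left(t,P \right)} = \frac{P + P}{t + 2} = \frac{2 P}{2 + t}$)
$\frac{1}{28419 + v{\left(-64 - 94,\left(-7 + 2\right) \left(-8\right) \right)}} = \frac{1}{28419 + \frac{2 \left(-7 + 2\right) \left(-8\right)}{2 - 158}} = \frac{1}{28419 + \frac{2 \left(\left(-5\right) \left(-8\right)\right)}{2 - 158}} = \frac{1}{28419 + 2 \cdot 40 \frac{1}{-156}} = \frac{1}{28419 + 2 \cdot 40 \left(- \frac{1}{156}\right)} = \frac{1}{28419 - \frac{20}{39}} = \frac{1}{\frac{1108321}{39}} = \frac{39}{1108321}$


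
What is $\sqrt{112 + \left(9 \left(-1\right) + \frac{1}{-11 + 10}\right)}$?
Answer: $\sqrt{102} \approx 10.1$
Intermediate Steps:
$\sqrt{112 + \left(9 \left(-1\right) + \frac{1}{-11 + 10}\right)} = \sqrt{112 - \left(9 - \frac{1}{-1}\right)} = \sqrt{112 - 10} = \sqrt{102}$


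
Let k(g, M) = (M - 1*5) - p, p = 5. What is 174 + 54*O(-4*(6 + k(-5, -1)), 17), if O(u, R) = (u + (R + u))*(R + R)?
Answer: 104826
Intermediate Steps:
k(g, M) = -10 + M (k(g, M) = (M - 1*5) - 1*5 = (M - 5) - 5 = (-5 + M) - 5 = -10 + M)
O(u, R) = 2*R*(R + 2*u) (O(u, R) = (R + 2*u)*(2*R) = 2*R*(R + 2*u))
174 + 54*O(-4*(6 + k(-5, -1)), 17) = 174 + 54*(2*17*(17 + 2*(-4*(6 + (-10 - 1))))) = 174 + 54*(2*17*(17 + 2*(-4*(6 - 11)))) = 174 + 54*(2*17*(17 + 2*(-4*(-5)))) = 174 + 54*(2*17*(17 + 2*20)) = 174 + 54*(2*17*(17 + 40)) = 174 + 54*(2*17*57) = 174 + 54*1938 = 174 + 104652 = 104826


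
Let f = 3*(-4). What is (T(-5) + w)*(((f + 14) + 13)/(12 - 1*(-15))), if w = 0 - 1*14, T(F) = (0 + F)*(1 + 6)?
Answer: -245/9 ≈ -27.222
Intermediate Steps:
T(F) = 7*F (T(F) = F*7 = 7*F)
f = -12
w = -14 (w = 0 - 14 = -14)
(T(-5) + w)*(((f + 14) + 13)/(12 - 1*(-15))) = (7*(-5) - 14)*(((-12 + 14) + 13)/(12 - 1*(-15))) = (-35 - 14)*((2 + 13)/(12 + 15)) = -735/27 = -49*5/9 = -245/9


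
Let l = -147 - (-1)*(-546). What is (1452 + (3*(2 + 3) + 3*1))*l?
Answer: -1018710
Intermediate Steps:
l = -693 (l = -147 - 1*546 = -147 - 546 = -693)
(1452 + (3*(2 + 3) + 3*1))*l = (1452 + (3*(2 + 3) + 3*1))*(-693) = (1452 + (3*5 + 3))*(-693) = (1452 + (15 + 3))*(-693) = (1452 + 18)*(-693) = 1470*(-693) = -1018710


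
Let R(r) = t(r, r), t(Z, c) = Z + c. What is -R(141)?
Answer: -282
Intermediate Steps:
R(r) = 2*r (R(r) = r + r = 2*r)
-R(141) = -2*141 = -1*282 = -282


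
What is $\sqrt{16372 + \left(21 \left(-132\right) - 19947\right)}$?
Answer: $i \sqrt{6347} \approx 79.668 i$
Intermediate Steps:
$\sqrt{16372 + \left(21 \left(-132\right) - 19947\right)} = \sqrt{16372 - 22719} = \sqrt{-6347} = i \sqrt{6347}$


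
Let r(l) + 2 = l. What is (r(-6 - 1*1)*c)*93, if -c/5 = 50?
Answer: 209250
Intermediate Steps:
r(l) = -2 + l
c = -250 (c = -5*50 = -250)
(r(-6 - 1*1)*c)*93 = ((-2 + (-6 - 1*1))*(-250))*93 = ((-2 + (-6 - 1))*(-250))*93 = ((-2 - 7)*(-250))*93 = -9*(-250)*93 = 2250*93 = 209250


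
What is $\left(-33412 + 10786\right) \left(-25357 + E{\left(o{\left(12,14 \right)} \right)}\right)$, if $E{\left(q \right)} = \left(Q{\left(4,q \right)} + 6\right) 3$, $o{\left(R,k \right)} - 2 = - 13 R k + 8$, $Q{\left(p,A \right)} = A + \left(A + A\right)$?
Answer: $1016020530$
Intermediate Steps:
$Q{\left(p,A \right)} = 3 A$ ($Q{\left(p,A \right)} = A + 2 A = 3 A$)
$o{\left(R,k \right)} = 10 - 13 R k$ ($o{\left(R,k \right)} = 2 + \left(- 13 R k + 8\right) = 2 - \left(-8 + 13 R k\right) = 10 - 13 R k$)
$E{\left(q \right)} = 18 + 9 q$ ($E{\left(q \right)} = \left(3 q + 6\right) 3 = \left(6 + 3 q\right) 3 = 18 + 9 q$)
$\left(-33412 + 10786\right) \left(-25357 + E{\left(o{\left(12,14 \right)} \right)}\right) = \left(-33412 + 10786\right) \left(-25357 + \left(18 + 9 \left(10 - 156 \cdot 14\right)\right)\right) = - 22626 \left(-25357 + \left(18 + 9 \left(10 - 2184\right)\right)\right) = - 22626 \left(-25357 + \left(18 + 9 \left(-2174\right)\right)\right) = - 22626 \left(-25357 + \left(18 - 19566\right)\right) = - 22626 \left(-25357 - 19548\right) = \left(-22626\right) \left(-44905\right) = 1016020530$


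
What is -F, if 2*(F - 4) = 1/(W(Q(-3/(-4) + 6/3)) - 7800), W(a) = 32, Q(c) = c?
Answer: -62143/15536 ≈ -3.9999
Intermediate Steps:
F = 62143/15536 (F = 4 + 1/(2*(32 - 7800)) = 4 + (1/2)/(-7768) = 4 + (1/2)*(-1/7768) = 4 - 1/15536 = 62143/15536 ≈ 3.9999)
-F = -1*62143/15536 = -62143/15536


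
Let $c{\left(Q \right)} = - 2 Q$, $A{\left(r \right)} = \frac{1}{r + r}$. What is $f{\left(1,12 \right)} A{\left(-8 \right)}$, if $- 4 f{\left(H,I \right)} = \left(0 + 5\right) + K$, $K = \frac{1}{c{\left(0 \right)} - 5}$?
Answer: $\frac{3}{40} \approx 0.075$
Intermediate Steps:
$A{\left(r \right)} = \frac{1}{2 r}$
$K = - \frac{1}{5}$ ($K = \frac{1}{\left(-2\right) 0 - 5} = \frac{1}{0 - 5} = \frac{1}{-5} = - \frac{1}{5} \approx -0.2$)
$f{\left(H,I \right)} = - \frac{6}{5}$ ($f{\left(H,I \right)} = - \frac{\left(0 + 5\right) - \frac{1}{5}}{4} = - \frac{5 - \frac{1}{5}}{4} = \left(- \frac{1}{4}\right) \frac{24}{5} = - \frac{6}{5}$)
$f{\left(1,12 \right)} A{\left(-8 \right)} = - \frac{6 \frac{1}{2 \left(-8\right)}}{5} = - \frac{6 \cdot \frac{1}{2} \left(- \frac{1}{8}\right)}{5} = \left(- \frac{6}{5}\right) \left(- \frac{1}{16}\right) = \frac{3}{40}$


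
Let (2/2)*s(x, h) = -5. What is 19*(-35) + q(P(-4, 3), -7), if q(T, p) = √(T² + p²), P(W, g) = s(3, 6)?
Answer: -665 + √74 ≈ -656.40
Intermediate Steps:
s(x, h) = -5
P(W, g) = -5
19*(-35) + q(P(-4, 3), -7) = 19*(-35) + √((-5)² + (-7)²) = -665 + √(25 + 49) = -665 + √74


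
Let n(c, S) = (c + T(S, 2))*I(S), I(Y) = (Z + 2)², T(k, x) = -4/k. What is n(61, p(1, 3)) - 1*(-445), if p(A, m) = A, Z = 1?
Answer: 958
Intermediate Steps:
I(Y) = 9 (I(Y) = (1 + 2)² = 3² = 9)
n(c, S) = -36/S + 9*c (n(c, S) = (c - 4/S)*9 = -36/S + 9*c)
n(61, p(1, 3)) - 1*(-445) = (-36/1 + 9*61) - 1*(-445) = (-36*1 + 549) + 445 = (-36 + 549) + 445 = 513 + 445 = 958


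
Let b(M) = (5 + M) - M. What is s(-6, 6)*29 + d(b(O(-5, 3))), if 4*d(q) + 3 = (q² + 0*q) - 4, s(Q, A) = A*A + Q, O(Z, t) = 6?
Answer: 1749/2 ≈ 874.50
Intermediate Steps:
b(M) = 5
s(Q, A) = Q + A² (s(Q, A) = A² + Q = Q + A²)
d(q) = -7/4 + q²/4 (d(q) = -¾ + ((q² + 0*q) - 4)/4 = -¾ + ((q² + 0) - 4)/4 = -¾ + (q² - 4)/4 = -¾ + (-4 + q²)/4 = -¾ + (-1 + q²/4) = -7/4 + q²/4)
s(-6, 6)*29 + d(b(O(-5, 3))) = (-6 + 6²)*29 + (-7/4 + (¼)*5²) = (-6 + 36)*29 + (-7/4 + (¼)*25) = 30*29 + (-7/4 + 25/4) = 870 + 9/2 = 1749/2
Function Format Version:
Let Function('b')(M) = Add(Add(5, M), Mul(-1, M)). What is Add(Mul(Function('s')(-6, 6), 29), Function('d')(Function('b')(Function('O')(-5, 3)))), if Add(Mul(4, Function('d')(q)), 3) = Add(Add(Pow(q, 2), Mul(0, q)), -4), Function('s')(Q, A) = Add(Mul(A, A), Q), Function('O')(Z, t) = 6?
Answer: Rational(1749, 2) ≈ 874.50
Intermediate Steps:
Function('b')(M) = 5
Function('s')(Q, A) = Add(Q, Pow(A, 2)) (Function('s')(Q, A) = Add(Pow(A, 2), Q) = Add(Q, Pow(A, 2)))
Function('d')(q) = Add(Rational(-7, 4), Mul(Rational(1, 4), Pow(q, 2))) (Function('d')(q) = Add(Rational(-3, 4), Mul(Rational(1, 4), Add(Add(Pow(q, 2), Mul(0, q)), -4))) = Add(Rational(-3, 4), Mul(Rational(1, 4), Add(Add(Pow(q, 2), 0), -4))) = Add(Rational(-3, 4), Mul(Rational(1, 4), Add(Pow(q, 2), -4))) = Add(Rational(-3, 4), Mul(Rational(1, 4), Add(-4, Pow(q, 2)))) = Add(Rational(-3, 4), Add(-1, Mul(Rational(1, 4), Pow(q, 2)))) = Add(Rational(-7, 4), Mul(Rational(1, 4), Pow(q, 2))))
Add(Mul(Function('s')(-6, 6), 29), Function('d')(Function('b')(Function('O')(-5, 3)))) = Add(Mul(Add(-6, Pow(6, 2)), 29), Add(Rational(-7, 4), Mul(Rational(1, 4), Pow(5, 2)))) = Add(Mul(Add(-6, 36), 29), Add(Rational(-7, 4), Mul(Rational(1, 4), 25))) = Add(Mul(30, 29), Add(Rational(-7, 4), Rational(25, 4))) = Add(870, Rational(9, 2)) = Rational(1749, 2)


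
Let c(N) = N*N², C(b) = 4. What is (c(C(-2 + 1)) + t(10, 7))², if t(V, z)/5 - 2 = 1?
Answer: 6241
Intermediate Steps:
c(N) = N³
t(V, z) = 15 (t(V, z) = 10 + 5*1 = 10 + 5 = 15)
(c(C(-2 + 1)) + t(10, 7))² = (4³ + 15)² = (64 + 15)² = 79² = 6241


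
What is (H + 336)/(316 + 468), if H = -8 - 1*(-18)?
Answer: 173/392 ≈ 0.44133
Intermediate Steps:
H = 10 (H = -8 + 18 = 10)
(H + 336)/(316 + 468) = (10 + 336)/(316 + 468) = 346/784 = 346*(1/784) = 173/392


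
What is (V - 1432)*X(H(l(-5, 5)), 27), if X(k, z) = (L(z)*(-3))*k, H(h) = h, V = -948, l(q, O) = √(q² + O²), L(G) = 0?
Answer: 0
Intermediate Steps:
l(q, O) = √(O² + q²)
X(k, z) = 0 (X(k, z) = (0*(-3))*k = 0*k = 0)
(V - 1432)*X(H(l(-5, 5)), 27) = (-948 - 1432)*0 = -2380*0 = 0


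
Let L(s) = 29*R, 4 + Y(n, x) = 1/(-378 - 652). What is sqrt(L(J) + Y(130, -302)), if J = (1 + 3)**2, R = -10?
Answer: I*sqrt(311905630)/1030 ≈ 17.146*I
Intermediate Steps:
Y(n, x) = -4121/1030 (Y(n, x) = -4 + 1/(-378 - 652) = -4 + 1/(-1030) = -4 - 1/1030 = -4121/1030)
J = 16 (J = 4**2 = 16)
L(s) = -290 (L(s) = 29*(-10) = -290)
sqrt(L(J) + Y(130, -302)) = sqrt(-290 - 4121/1030) = sqrt(-302821/1030) = I*sqrt(311905630)/1030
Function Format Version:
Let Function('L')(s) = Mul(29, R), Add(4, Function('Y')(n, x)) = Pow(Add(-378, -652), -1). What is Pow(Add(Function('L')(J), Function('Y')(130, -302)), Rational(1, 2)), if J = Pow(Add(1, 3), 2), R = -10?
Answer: Mul(Rational(1, 1030), I, Pow(311905630, Rational(1, 2))) ≈ Mul(17.146, I)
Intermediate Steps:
Function('Y')(n, x) = Rational(-4121, 1030) (Function('Y')(n, x) = Add(-4, Pow(Add(-378, -652), -1)) = Add(-4, Pow(-1030, -1)) = Add(-4, Rational(-1, 1030)) = Rational(-4121, 1030))
J = 16 (J = Pow(4, 2) = 16)
Function('L')(s) = -290 (Function('L')(s) = Mul(29, -10) = -290)
Pow(Add(Function('L')(J), Function('Y')(130, -302)), Rational(1, 2)) = Pow(Add(-290, Rational(-4121, 1030)), Rational(1, 2)) = Pow(Rational(-302821, 1030), Rational(1, 2)) = Mul(Rational(1, 1030), I, Pow(311905630, Rational(1, 2)))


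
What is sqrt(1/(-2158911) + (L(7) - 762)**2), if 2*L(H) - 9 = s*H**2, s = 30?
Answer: sqrt(1048701757872709)/1439274 ≈ 22.500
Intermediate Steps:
L(H) = 9/2 + 15*H**2 (L(H) = 9/2 + (30*H**2)/2 = 9/2 + 15*H**2)
sqrt(1/(-2158911) + (L(7) - 762)**2) = sqrt(1/(-2158911) + ((9/2 + 15*7**2) - 762)**2) = sqrt(-1/2158911 + ((9/2 + 15*49) - 762)**2) = sqrt(-1/2158911 + ((9/2 + 735) - 762)**2) = sqrt(-1/2158911 + (1479/2 - 762)**2) = sqrt(-1/2158911 + (-45/2)**2) = sqrt(-1/2158911 + 2025/4) = sqrt(4371794771/8635644) = sqrt(1048701757872709)/1439274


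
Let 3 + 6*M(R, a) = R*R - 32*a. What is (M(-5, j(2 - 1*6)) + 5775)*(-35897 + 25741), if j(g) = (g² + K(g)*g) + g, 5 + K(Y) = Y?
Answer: -168264608/3 ≈ -5.6088e+7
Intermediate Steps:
K(Y) = -5 + Y
j(g) = g + g² + g*(-5 + g) (j(g) = (g² + (-5 + g)*g) + g = (g² + g*(-5 + g)) + g = g + g² + g*(-5 + g))
M(R, a) = -½ - 16*a/3 + R²/6 (M(R, a) = -½ + (R*R - 32*a)/6 = -½ + (R² - 32*a)/6 = -½ + (-16*a/3 + R²/6) = -½ - 16*a/3 + R²/6)
(M(-5, j(2 - 1*6)) + 5775)*(-35897 + 25741) = ((-½ - 32*(2 - 1*6)*(-2 + (2 - 1*6))/3 + (⅙)*(-5)²) + 5775)*(-35897 + 25741) = ((-½ - 32*(2 - 6)*(-2 + (2 - 6))/3 + (⅙)*25) + 5775)*(-10156) = ((-½ - 32*(-4)*(-2 - 4)/3 + 25/6) + 5775)*(-10156) = ((-½ - 32*(-4)*(-6)/3 + 25/6) + 5775)*(-10156) = ((-½ - 16/3*48 + 25/6) + 5775)*(-10156) = ((-½ - 256 + 25/6) + 5775)*(-10156) = (-757/3 + 5775)*(-10156) = (16568/3)*(-10156) = -168264608/3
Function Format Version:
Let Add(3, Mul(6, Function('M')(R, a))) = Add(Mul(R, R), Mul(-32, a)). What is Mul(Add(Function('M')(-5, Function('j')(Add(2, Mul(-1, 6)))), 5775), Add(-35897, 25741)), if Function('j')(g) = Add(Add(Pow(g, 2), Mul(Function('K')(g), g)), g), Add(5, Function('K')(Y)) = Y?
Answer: Rational(-168264608, 3) ≈ -5.6088e+7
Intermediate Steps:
Function('K')(Y) = Add(-5, Y)
Function('j')(g) = Add(g, Pow(g, 2), Mul(g, Add(-5, g))) (Function('j')(g) = Add(Add(Pow(g, 2), Mul(Add(-5, g), g)), g) = Add(Add(Pow(g, 2), Mul(g, Add(-5, g))), g) = Add(g, Pow(g, 2), Mul(g, Add(-5, g))))
Function('M')(R, a) = Add(Rational(-1, 2), Mul(Rational(-16, 3), a), Mul(Rational(1, 6), Pow(R, 2))) (Function('M')(R, a) = Add(Rational(-1, 2), Mul(Rational(1, 6), Add(Mul(R, R), Mul(-32, a)))) = Add(Rational(-1, 2), Mul(Rational(1, 6), Add(Pow(R, 2), Mul(-32, a)))) = Add(Rational(-1, 2), Add(Mul(Rational(-16, 3), a), Mul(Rational(1, 6), Pow(R, 2)))) = Add(Rational(-1, 2), Mul(Rational(-16, 3), a), Mul(Rational(1, 6), Pow(R, 2))))
Mul(Add(Function('M')(-5, Function('j')(Add(2, Mul(-1, 6)))), 5775), Add(-35897, 25741)) = Mul(Add(Add(Rational(-1, 2), Mul(Rational(-16, 3), Mul(2, Add(2, Mul(-1, 6)), Add(-2, Add(2, Mul(-1, 6))))), Mul(Rational(1, 6), Pow(-5, 2))), 5775), Add(-35897, 25741)) = Mul(Add(Add(Rational(-1, 2), Mul(Rational(-16, 3), Mul(2, Add(2, -6), Add(-2, Add(2, -6)))), Mul(Rational(1, 6), 25)), 5775), -10156) = Mul(Add(Add(Rational(-1, 2), Mul(Rational(-16, 3), Mul(2, -4, Add(-2, -4))), Rational(25, 6)), 5775), -10156) = Mul(Add(Add(Rational(-1, 2), Mul(Rational(-16, 3), Mul(2, -4, -6)), Rational(25, 6)), 5775), -10156) = Mul(Add(Add(Rational(-1, 2), Mul(Rational(-16, 3), 48), Rational(25, 6)), 5775), -10156) = Mul(Add(Add(Rational(-1, 2), -256, Rational(25, 6)), 5775), -10156) = Mul(Add(Rational(-757, 3), 5775), -10156) = Mul(Rational(16568, 3), -10156) = Rational(-168264608, 3)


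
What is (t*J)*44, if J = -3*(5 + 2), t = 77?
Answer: -71148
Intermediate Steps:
J = -21 (J = -3*7 = -21)
(t*J)*44 = (77*(-21))*44 = -1617*44 = -71148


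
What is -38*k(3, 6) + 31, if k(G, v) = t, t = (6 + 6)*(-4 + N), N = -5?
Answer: 4135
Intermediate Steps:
t = -108 (t = (6 + 6)*(-4 - 5) = 12*(-9) = -108)
k(G, v) = -108
-38*k(3, 6) + 31 = -38*(-108) + 31 = 4104 + 31 = 4135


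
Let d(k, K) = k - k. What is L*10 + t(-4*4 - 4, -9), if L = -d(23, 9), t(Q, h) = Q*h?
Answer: 180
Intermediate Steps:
d(k, K) = 0
L = 0 (L = -1*0 = 0)
L*10 + t(-4*4 - 4, -9) = 0*10 + (-4*4 - 4)*(-9) = 0 + (-16 - 4)*(-9) = 0 - 20*(-9) = 0 + 180 = 180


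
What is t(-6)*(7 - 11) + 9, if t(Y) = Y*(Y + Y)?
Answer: -279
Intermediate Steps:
t(Y) = 2*Y² (t(Y) = Y*(2*Y) = 2*Y²)
t(-6)*(7 - 11) + 9 = (2*(-6)²)*(7 - 11) + 9 = (2*36)*(-4) + 9 = 72*(-4) + 9 = -288 + 9 = -279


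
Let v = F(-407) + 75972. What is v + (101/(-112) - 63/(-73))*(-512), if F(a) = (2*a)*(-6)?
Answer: 41327560/511 ≈ 80876.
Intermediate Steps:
F(a) = -12*a
v = 80856 (v = -12*(-407) + 75972 = 4884 + 75972 = 80856)
v + (101/(-112) - 63/(-73))*(-512) = 80856 + (101/(-112) - 63/(-73))*(-512) = 80856 + (101*(-1/112) - 63*(-1/73))*(-512) = 80856 + (-101/112 + 63/73)*(-512) = 80856 - 317/8176*(-512) = 80856 + 10144/511 = 41327560/511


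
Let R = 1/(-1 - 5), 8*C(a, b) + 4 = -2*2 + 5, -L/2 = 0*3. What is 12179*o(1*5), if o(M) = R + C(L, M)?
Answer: -158327/24 ≈ -6597.0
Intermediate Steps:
L = 0 (L = -0*3 = -2*0 = 0)
C(a, b) = -3/8 (C(a, b) = -1/2 + (-2*2 + 5)/8 = -1/2 + (-4 + 5)/8 = -1/2 + (1/8)*1 = -1/2 + 1/8 = -3/8)
R = -1/6 (R = 1/(-6) = -1/6 ≈ -0.16667)
o(M) = -13/24 (o(M) = -1/6 - 3/8 = -13/24)
12179*o(1*5) = 12179*(-13/24) = -158327/24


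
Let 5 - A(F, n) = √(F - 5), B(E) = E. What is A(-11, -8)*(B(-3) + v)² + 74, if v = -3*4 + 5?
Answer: 574 - 400*I ≈ 574.0 - 400.0*I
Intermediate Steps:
v = -7 (v = -12 + 5 = -7)
A(F, n) = 5 - √(-5 + F) (A(F, n) = 5 - √(F - 5) = 5 - √(-5 + F))
A(-11, -8)*(B(-3) + v)² + 74 = (5 - √(-5 - 11))*(-3 - 7)² + 74 = (5 - √(-16))*(-10)² + 74 = (5 - 4*I)*100 + 74 = (500 - 400*I) + 74 = 574 - 400*I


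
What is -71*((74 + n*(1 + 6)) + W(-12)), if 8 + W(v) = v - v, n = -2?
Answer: -3692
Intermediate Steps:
W(v) = -8 (W(v) = -8 + (v - v) = -8 + 0 = -8)
-71*((74 + n*(1 + 6)) + W(-12)) = -71*((74 - 2*(1 + 6)) - 8) = -71*((74 - 2*7) - 8) = -71*((74 - 14) - 8) = -71*(60 - 8) = -71*52 = -3692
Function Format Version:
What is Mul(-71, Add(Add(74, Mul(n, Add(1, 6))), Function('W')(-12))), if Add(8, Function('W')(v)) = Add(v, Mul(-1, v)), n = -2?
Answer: -3692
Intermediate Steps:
Function('W')(v) = -8 (Function('W')(v) = Add(-8, Add(v, Mul(-1, v))) = Add(-8, 0) = -8)
Mul(-71, Add(Add(74, Mul(n, Add(1, 6))), Function('W')(-12))) = Mul(-71, Add(Add(74, Mul(-2, Add(1, 6))), -8)) = Mul(-71, Add(Add(74, Mul(-2, 7)), -8)) = Mul(-71, Add(Add(74, -14), -8)) = Mul(-71, Add(60, -8)) = Mul(-71, 52) = -3692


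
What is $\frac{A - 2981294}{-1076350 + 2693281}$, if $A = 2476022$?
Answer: $- \frac{168424}{538977} \approx -0.31249$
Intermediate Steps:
$\frac{A - 2981294}{-1076350 + 2693281} = \frac{2476022 - 2981294}{-1076350 + 2693281} = - \frac{505272}{1616931} = \left(-505272\right) \frac{1}{1616931} = - \frac{168424}{538977}$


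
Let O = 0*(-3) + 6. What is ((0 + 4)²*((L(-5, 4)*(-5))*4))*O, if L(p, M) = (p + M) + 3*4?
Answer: -21120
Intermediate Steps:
O = 6 (O = 0 + 6 = 6)
L(p, M) = 12 + M + p (L(p, M) = (M + p) + 12 = 12 + M + p)
((0 + 4)²*((L(-5, 4)*(-5))*4))*O = ((0 + 4)²*(((12 + 4 - 5)*(-5))*4))*6 = (4²*((11*(-5))*4))*6 = (16*(-55*4))*6 = (16*(-220))*6 = -3520*6 = -21120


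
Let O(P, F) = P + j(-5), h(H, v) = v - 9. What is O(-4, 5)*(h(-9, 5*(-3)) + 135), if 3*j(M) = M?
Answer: -629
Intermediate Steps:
j(M) = M/3
h(H, v) = -9 + v
O(P, F) = -5/3 + P (O(P, F) = P + (1/3)*(-5) = P - 5/3 = -5/3 + P)
O(-4, 5)*(h(-9, 5*(-3)) + 135) = (-5/3 - 4)*((-9 + 5*(-3)) + 135) = -17*((-9 - 15) + 135)/3 = -17*(-24 + 135)/3 = -17/3*111 = -629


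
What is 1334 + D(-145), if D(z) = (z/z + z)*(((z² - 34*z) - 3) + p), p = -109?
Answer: -3720058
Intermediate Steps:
D(z) = (1 + z)*(-112 + z² - 34*z) (D(z) = (z/z + z)*(((z² - 34*z) - 3) - 109) = (1 + z)*((-3 + z² - 34*z) - 109) = (1 + z)*(-112 + z² - 34*z))
1334 + D(-145) = 1334 + (-112 + (-145)³ - 146*(-145) - 33*(-145)²) = 1334 + (-112 - 3048625 + 21170 - 33*21025) = 1334 + (-112 - 3048625 + 21170 - 693825) = 1334 - 3721392 = -3720058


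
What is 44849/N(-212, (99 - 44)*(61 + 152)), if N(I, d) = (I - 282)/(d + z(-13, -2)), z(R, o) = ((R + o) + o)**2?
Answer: -269183698/247 ≈ -1.0898e+6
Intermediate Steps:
z(R, o) = (R + 2*o)**2
N(I, d) = (-282 + I)/(289 + d) (N(I, d) = (I - 282)/(d + (-13 + 2*(-2))**2) = (-282 + I)/(d + (-13 - 4)**2) = (-282 + I)/(d + (-17)**2) = (-282 + I)/(d + 289) = (-282 + I)/(289 + d))
44849/N(-212, (99 - 44)*(61 + 152)) = 44849/(((-282 - 212)/(289 + (99 - 44)*(61 + 152)))) = 44849/((-494/(289 + 55*213))) = 44849/((-494/(289 + 11715))) = 44849/((-494/12004)) = 44849/(((1/12004)*(-494))) = 44849/(-247/6002) = 44849*(-6002/247) = -269183698/247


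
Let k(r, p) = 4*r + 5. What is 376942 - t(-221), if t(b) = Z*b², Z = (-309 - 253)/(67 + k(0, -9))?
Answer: 27294233/36 ≈ 7.5817e+5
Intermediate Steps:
k(r, p) = 5 + 4*r
Z = -281/36 (Z = (-309 - 253)/(67 + (5 + 4*0)) = -562/(67 + (5 + 0)) = -562/(67 + 5) = -562/72 = -562*1/72 = -281/36 ≈ -7.8056)
t(b) = -281*b²/36
376942 - t(-221) = 376942 - (-281)*(-221)²/36 = 376942 - (-281)*48841/36 = 376942 - 1*(-13724321/36) = 376942 + 13724321/36 = 27294233/36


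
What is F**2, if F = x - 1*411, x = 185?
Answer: 51076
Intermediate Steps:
F = -226 (F = 185 - 1*411 = 185 - 411 = -226)
F**2 = (-226)**2 = 51076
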